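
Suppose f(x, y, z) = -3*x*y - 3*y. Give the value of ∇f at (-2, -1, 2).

(3, 3, 0)

∂f/∂x = -3*y
∂f/∂y = -3*x - 3
∂f/∂z = 0
∇f = (-3*y, -3*x - 3, 0)
At (-2, -1, 2): (3, 3, 0).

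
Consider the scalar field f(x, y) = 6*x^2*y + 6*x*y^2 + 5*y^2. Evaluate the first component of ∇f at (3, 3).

(∇f)_1 = ∂f/∂x = 12*x*y + 6*y^2
At (3, 3): 162.

162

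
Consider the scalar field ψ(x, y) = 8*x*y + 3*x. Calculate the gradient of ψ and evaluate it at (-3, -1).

(-5, -24)

∂ψ/∂x = 8*y + 3
∂ψ/∂y = 8*x
∇ψ = (8*y + 3, 8*x)
At (-3, -1): (-5, -24).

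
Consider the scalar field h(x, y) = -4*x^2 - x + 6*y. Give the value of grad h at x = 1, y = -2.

(-9, 6)

∂h/∂x = -8*x - 1
∂h/∂y = 6
∇h = (-8*x - 1, 6)
At (1, -2): (-9, 6).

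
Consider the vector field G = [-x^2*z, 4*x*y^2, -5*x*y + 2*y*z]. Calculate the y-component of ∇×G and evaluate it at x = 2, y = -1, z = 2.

-9

(∇×G)_2 = ∂G₁/∂z − ∂G₃/∂x
= -x^2 − (-5*y)
= -x^2 + 5*y
At (2, -1, 2): -9.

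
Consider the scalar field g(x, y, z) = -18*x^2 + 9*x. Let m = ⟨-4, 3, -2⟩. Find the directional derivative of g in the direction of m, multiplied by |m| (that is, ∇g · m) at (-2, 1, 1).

∂g/∂x = -36*x + 9
∂g/∂y = 0
∂g/∂z = 0
∇g at (-2, 1, 1) = (81, 0, 0)
∇g · m = (81)(-4) + (0)(3) + (0)(-2) = -324

-324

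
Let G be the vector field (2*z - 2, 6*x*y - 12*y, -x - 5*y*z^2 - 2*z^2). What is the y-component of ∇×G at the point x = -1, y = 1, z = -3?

(∇×G)_2 = ∂G₁/∂z − ∂G₃/∂x
= 2 − (-1)
= 3
At (-1, 1, -3): 3.

3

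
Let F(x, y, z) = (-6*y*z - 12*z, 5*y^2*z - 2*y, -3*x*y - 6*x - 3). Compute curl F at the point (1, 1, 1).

(-8, -9, 6)

(∇×F)₁ = ∂F₃/∂y − ∂F₂/∂z = -3*x - 5*y^2
(∇×F)₂ = ∂F₁/∂z − ∂F₃/∂x = -3*y - 6
(∇×F)₃ = ∂F₂/∂x − ∂F₁/∂y = 6*z
∇×F = (-3*x - 5*y^2, -3*y - 6, 6*z)
At (1, 1, 1): (-8, -9, 6).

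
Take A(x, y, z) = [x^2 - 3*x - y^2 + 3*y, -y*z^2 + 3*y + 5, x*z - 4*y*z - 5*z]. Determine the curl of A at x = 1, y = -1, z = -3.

(∇×A)₁ = ∂A₃/∂y − ∂A₂/∂z = 2*y*z - 4*z
(∇×A)₂ = ∂A₁/∂z − ∂A₃/∂x = -z
(∇×A)₃ = ∂A₂/∂x − ∂A₁/∂y = 2*y - 3
∇×A = (2*y*z - 4*z, -z, 2*y - 3)
At (1, -1, -3): (18, 3, -5).

(18, 3, -5)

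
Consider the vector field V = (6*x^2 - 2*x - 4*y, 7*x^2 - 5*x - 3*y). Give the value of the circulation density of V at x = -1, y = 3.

∂V₂/∂x = 14*x - 5
∂V₁/∂y = -4
Scalar curl = 14*x - 1
At (-1, 3): -15.

-15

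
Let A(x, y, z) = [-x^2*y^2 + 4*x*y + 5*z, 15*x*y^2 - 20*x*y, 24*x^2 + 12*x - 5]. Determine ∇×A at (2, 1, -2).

(∇×A)₁ = ∂A₃/∂y − ∂A₂/∂z = 0
(∇×A)₂ = ∂A₁/∂z − ∂A₃/∂x = -48*x - 7
(∇×A)₃ = ∂A₂/∂x − ∂A₁/∂y = 2*x^2*y - 4*x + 15*y^2 - 20*y
∇×A = (0, -48*x - 7, 2*x^2*y - 4*x + 15*y^2 - 20*y)
At (2, 1, -2): (0, -103, -5).

(0, -103, -5)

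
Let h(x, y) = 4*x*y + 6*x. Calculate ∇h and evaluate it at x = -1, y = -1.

(2, -4)

∂h/∂x = 4*y + 6
∂h/∂y = 4*x
∇h = (4*y + 6, 4*x)
At (-1, -1): (2, -4).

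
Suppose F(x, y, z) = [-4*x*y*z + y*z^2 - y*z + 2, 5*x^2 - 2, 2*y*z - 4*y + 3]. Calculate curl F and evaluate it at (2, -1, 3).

(2, 3, 38)

(∇×F)₁ = ∂F₃/∂y − ∂F₂/∂z = 2*z - 4
(∇×F)₂ = ∂F₁/∂z − ∂F₃/∂x = -4*x*y + 2*y*z - y
(∇×F)₃ = ∂F₂/∂x − ∂F₁/∂y = 4*x*z + 10*x - z^2 + z
∇×F = (2*z - 4, -4*x*y + 2*y*z - y, 4*x*z + 10*x - z^2 + z)
At (2, -1, 3): (2, 3, 38).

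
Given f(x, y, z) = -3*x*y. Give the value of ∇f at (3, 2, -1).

∂f/∂x = -3*y
∂f/∂y = -3*x
∂f/∂z = 0
∇f = (-3*y, -3*x, 0)
At (3, 2, -1): (-6, -9, 0).

(-6, -9, 0)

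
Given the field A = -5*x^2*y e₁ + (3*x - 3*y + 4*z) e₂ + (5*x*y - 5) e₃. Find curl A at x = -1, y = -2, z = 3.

(∇×A)₁ = ∂A₃/∂y − ∂A₂/∂z = 5*x - 4
(∇×A)₂ = ∂A₁/∂z − ∂A₃/∂x = -5*y
(∇×A)₃ = ∂A₂/∂x − ∂A₁/∂y = 5*x^2 + 3
∇×A = (5*x - 4, -5*y, 5*x^2 + 3)
At (-1, -2, 3): (-9, 10, 8).

(-9, 10, 8)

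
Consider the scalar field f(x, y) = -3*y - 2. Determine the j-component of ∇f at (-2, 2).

(∇f)_2 = ∂f/∂y = -3
At (-2, 2): -3.

-3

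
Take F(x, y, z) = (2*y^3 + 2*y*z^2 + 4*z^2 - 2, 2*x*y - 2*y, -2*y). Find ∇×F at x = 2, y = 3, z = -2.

(∇×F)₁ = ∂F₃/∂y − ∂F₂/∂z = -2
(∇×F)₂ = ∂F₁/∂z − ∂F₃/∂x = 4*y*z + 8*z
(∇×F)₃ = ∂F₂/∂x − ∂F₁/∂y = -6*y^2 + 2*y - 2*z^2
∇×F = (-2, 4*y*z + 8*z, -6*y^2 + 2*y - 2*z^2)
At (2, 3, -2): (-2, -40, -56).

(-2, -40, -56)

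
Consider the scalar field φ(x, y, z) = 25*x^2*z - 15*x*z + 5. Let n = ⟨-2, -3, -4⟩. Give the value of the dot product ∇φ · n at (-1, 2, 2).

∂φ/∂x = 50*x*z - 15*z
∂φ/∂y = 0
∂φ/∂z = 25*x^2 - 15*x
∇φ at (-1, 2, 2) = (-130, 0, 40)
∇φ · n = (-130)(-2) + (0)(-3) + (40)(-4) = 100

100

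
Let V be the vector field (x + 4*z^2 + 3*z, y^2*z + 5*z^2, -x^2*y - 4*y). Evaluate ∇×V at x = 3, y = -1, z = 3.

(-44, 21, 0)

(∇×V)₁ = ∂V₃/∂y − ∂V₂/∂z = -x^2 - y^2 - 10*z - 4
(∇×V)₂ = ∂V₁/∂z − ∂V₃/∂x = 2*x*y + 8*z + 3
(∇×V)₃ = ∂V₂/∂x − ∂V₁/∂y = 0
∇×V = (-x^2 - y^2 - 10*z - 4, 2*x*y + 8*z + 3, 0)
At (3, -1, 3): (-44, 21, 0).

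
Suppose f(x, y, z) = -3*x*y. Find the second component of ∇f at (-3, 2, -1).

9

(∇f)_2 = ∂f/∂y = -3*x
At (-3, 2, -1): 9.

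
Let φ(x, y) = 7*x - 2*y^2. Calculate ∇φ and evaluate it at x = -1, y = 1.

(7, -4)

∂φ/∂x = 7
∂φ/∂y = -4*y
∇φ = (7, -4*y)
At (-1, 1): (7, -4).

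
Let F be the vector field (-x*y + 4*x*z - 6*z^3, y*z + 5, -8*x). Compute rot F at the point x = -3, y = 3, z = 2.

(∇×F)₁ = ∂F₃/∂y − ∂F₂/∂z = -y
(∇×F)₂ = ∂F₁/∂z − ∂F₃/∂x = 4*x - 18*z^2 + 8
(∇×F)₃ = ∂F₂/∂x − ∂F₁/∂y = x
∇×F = (-y, 4*x - 18*z^2 + 8, x)
At (-3, 3, 2): (-3, -76, -3).

(-3, -76, -3)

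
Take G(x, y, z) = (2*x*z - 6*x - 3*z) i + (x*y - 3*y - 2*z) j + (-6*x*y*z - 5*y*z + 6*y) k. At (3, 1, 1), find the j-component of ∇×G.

9

(∇×G)_2 = ∂G₁/∂z − ∂G₃/∂x
= 2*x - 3 − (-6*y*z)
= 2*x + 6*y*z - 3
At (3, 1, 1): 9.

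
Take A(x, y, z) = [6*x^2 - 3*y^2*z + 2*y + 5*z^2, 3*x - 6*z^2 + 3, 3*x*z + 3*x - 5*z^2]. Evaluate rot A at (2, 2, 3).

(∇×A)₁ = ∂A₃/∂y − ∂A₂/∂z = 12*z
(∇×A)₂ = ∂A₁/∂z − ∂A₃/∂x = -3*y^2 + 7*z - 3
(∇×A)₃ = ∂A₂/∂x − ∂A₁/∂y = 6*y*z + 1
∇×A = (12*z, -3*y^2 + 7*z - 3, 6*y*z + 1)
At (2, 2, 3): (36, 6, 37).

(36, 6, 37)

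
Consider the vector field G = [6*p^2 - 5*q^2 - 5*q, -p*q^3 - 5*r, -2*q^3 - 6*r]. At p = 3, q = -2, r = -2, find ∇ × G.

(∇×G)₁ = ∂G₃/∂q − ∂G₂/∂r = -6*q^2 + 5
(∇×G)₂ = ∂G₁/∂r − ∂G₃/∂p = 0
(∇×G)₃ = ∂G₂/∂p − ∂G₁/∂q = -q^3 + 10*q + 5
∇×G = (-6*q^2 + 5, 0, -q^3 + 10*q + 5)
At (3, -2, -2): (-19, 0, -7).

(-19, 0, -7)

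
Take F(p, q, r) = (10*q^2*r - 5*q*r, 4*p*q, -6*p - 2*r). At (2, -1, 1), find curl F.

(0, 21, 21)

(∇×F)₁ = ∂F₃/∂q − ∂F₂/∂r = 0
(∇×F)₂ = ∂F₁/∂r − ∂F₃/∂p = 10*q^2 - 5*q + 6
(∇×F)₃ = ∂F₂/∂p − ∂F₁/∂q = -20*q*r + 4*q + 5*r
∇×F = (0, 10*q^2 - 5*q + 6, -20*q*r + 4*q + 5*r)
At (2, -1, 1): (0, 21, 21).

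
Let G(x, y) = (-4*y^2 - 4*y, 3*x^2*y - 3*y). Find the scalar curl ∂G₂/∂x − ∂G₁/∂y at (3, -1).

-22

∂G₂/∂x = 6*x*y
∂G₁/∂y = -8*y - 4
Scalar curl = 6*x*y + 8*y + 4
At (3, -1): -22.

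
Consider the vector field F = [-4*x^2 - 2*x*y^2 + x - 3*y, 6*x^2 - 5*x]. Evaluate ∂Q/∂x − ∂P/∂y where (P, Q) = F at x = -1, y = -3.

-2

∂F₂/∂x = 12*x - 5
∂F₁/∂y = -4*x*y - 3
Scalar curl = 4*x*y + 12*x - 2
At (-1, -3): -2.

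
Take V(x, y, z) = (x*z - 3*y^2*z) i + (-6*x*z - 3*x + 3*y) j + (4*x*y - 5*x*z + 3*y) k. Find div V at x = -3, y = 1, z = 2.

∂V₁/∂x = z
∂V₂/∂y = 3
∂V₃/∂z = -5*x
∇·V = -5*x + z + 3
At (-3, 1, 2): 20.

20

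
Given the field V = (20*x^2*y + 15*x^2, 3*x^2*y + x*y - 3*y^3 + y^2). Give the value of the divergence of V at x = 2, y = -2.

-126

∂V₁/∂x = 40*x*y + 30*x
∂V₂/∂y = 3*x^2 + x - 9*y^2 + 2*y
∇·V = 3*x^2 + 40*x*y + 31*x - 9*y^2 + 2*y
At (2, -2): -126.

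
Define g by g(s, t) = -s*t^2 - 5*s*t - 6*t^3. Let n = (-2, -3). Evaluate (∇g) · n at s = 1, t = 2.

∂g/∂s = -t^2 - 5*t
∂g/∂t = -2*s*t - 5*s - 18*t^2
∇g at (1, 2) = (-14, -81)
∇g · n = (-14)(-2) + (-81)(-3) = 271

271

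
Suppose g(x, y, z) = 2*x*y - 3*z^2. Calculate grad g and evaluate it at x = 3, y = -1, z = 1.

∂g/∂x = 2*y
∂g/∂y = 2*x
∂g/∂z = -6*z
∇g = (2*y, 2*x, -6*z)
At (3, -1, 1): (-2, 6, -6).

(-2, 6, -6)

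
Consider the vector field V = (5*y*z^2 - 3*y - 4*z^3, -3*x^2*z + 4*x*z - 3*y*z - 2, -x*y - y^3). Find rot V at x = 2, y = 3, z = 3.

(∇×V)₁ = ∂V₃/∂y − ∂V₂/∂z = 3*x^2 - 5*x - 3*y^2 + 3*y
(∇×V)₂ = ∂V₁/∂z − ∂V₃/∂x = 10*y*z + y - 12*z^2
(∇×V)₃ = ∂V₂/∂x − ∂V₁/∂y = -6*x*z - 5*z^2 + 4*z + 3
∇×V = (3*x^2 - 5*x - 3*y^2 + 3*y, 10*y*z + y - 12*z^2, -6*x*z - 5*z^2 + 4*z + 3)
At (2, 3, 3): (-16, -15, -66).

(-16, -15, -66)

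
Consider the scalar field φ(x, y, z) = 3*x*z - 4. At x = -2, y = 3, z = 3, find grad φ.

∂φ/∂x = 3*z
∂φ/∂y = 0
∂φ/∂z = 3*x
∇φ = (3*z, 0, 3*x)
At (-2, 3, 3): (9, 0, -6).

(9, 0, -6)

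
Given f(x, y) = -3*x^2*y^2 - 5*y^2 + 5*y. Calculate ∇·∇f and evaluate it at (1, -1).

∂²f/∂x² = -6*y^2
∂²f/∂y² = -2*(3*x^2 + 5)
∇²f = -6*x^2 - 6*y^2 - 10
At (1, -1): -22.

-22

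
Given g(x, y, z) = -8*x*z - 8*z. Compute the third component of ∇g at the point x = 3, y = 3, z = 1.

-32

(∇g)_3 = ∂g/∂z = -8*x - 8
At (3, 3, 1): -32.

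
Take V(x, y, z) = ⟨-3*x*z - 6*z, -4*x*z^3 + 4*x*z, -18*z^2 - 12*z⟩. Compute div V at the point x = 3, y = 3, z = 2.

-90

∂V₁/∂x = -3*z
∂V₂/∂y = 0
∂V₃/∂z = -36*z - 12
∇·V = -39*z - 12
At (3, 3, 2): -90.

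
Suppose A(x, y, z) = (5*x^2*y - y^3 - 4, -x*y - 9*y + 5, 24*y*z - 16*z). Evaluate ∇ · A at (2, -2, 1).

-115

∂A₁/∂x = 10*x*y
∂A₂/∂y = -x - 9
∂A₃/∂z = 24*y - 16
∇·A = 10*x*y - x + 24*y - 25
At (2, -2, 1): -115.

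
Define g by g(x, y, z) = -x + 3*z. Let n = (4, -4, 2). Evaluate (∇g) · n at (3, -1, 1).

∂g/∂x = -1
∂g/∂y = 0
∂g/∂z = 3
∇g at (3, -1, 1) = (-1, 0, 3)
∇g · n = (-1)(4) + (0)(-4) + (3)(2) = 2

2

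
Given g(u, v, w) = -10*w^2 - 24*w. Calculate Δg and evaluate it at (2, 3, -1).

∂²g/∂u² = 0
∂²g/∂v² = 0
∂²g/∂w² = -20
∇²g = -20
At (2, 3, -1): -20.

-20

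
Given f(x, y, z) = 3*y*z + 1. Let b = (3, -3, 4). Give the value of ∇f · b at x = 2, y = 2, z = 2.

∂f/∂x = 0
∂f/∂y = 3*z
∂f/∂z = 3*y
∇f at (2, 2, 2) = (0, 6, 6)
∇f · b = (0)(3) + (6)(-3) + (6)(4) = 6

6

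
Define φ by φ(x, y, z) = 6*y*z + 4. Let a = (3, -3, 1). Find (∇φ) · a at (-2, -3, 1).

-36

∂φ/∂x = 0
∂φ/∂y = 6*z
∂φ/∂z = 6*y
∇φ at (-2, -3, 1) = (0, 6, -18)
∇φ · a = (0)(3) + (6)(-3) + (-18)(1) = -36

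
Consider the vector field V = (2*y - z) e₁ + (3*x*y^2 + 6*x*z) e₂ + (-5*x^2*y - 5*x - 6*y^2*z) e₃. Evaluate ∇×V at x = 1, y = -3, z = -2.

(∇×V)₁ = ∂V₃/∂y − ∂V₂/∂z = -5*x^2 - 6*x - 12*y*z
(∇×V)₂ = ∂V₁/∂z − ∂V₃/∂x = 10*x*y + 4
(∇×V)₃ = ∂V₂/∂x − ∂V₁/∂y = 3*y^2 + 6*z - 2
∇×V = (-5*x^2 - 6*x - 12*y*z, 10*x*y + 4, 3*y^2 + 6*z - 2)
At (1, -3, -2): (-83, -26, 13).

(-83, -26, 13)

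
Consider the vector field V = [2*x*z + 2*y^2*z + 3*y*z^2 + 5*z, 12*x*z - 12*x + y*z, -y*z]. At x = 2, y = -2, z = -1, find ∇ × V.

(∇×V)₁ = ∂V₃/∂y − ∂V₂/∂z = -12*x - y - z
(∇×V)₂ = ∂V₁/∂z − ∂V₃/∂x = 2*x + 2*y^2 + 6*y*z + 5
(∇×V)₃ = ∂V₂/∂x − ∂V₁/∂y = -4*y*z - 3*z^2 + 12*z - 12
∇×V = (-12*x - y - z, 2*x + 2*y^2 + 6*y*z + 5, -4*y*z - 3*z^2 + 12*z - 12)
At (2, -2, -1): (-21, 29, -35).

(-21, 29, -35)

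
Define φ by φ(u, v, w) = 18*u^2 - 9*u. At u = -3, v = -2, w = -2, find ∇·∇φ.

∂²φ/∂u² = 36
∂²φ/∂v² = 0
∂²φ/∂w² = 0
∇²φ = 36
At (-3, -2, -2): 36.

36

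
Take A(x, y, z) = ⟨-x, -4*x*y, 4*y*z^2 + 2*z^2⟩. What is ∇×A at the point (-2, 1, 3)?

(∇×A)₁ = ∂A₃/∂y − ∂A₂/∂z = 4*z^2
(∇×A)₂ = ∂A₁/∂z − ∂A₃/∂x = 0
(∇×A)₃ = ∂A₂/∂x − ∂A₁/∂y = -4*y
∇×A = (4*z^2, 0, -4*y)
At (-2, 1, 3): (36, 0, -4).

(36, 0, -4)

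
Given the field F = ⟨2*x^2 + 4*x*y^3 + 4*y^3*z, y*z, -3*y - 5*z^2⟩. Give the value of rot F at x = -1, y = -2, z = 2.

(-1, -32, -48)

(∇×F)₁ = ∂F₃/∂y − ∂F₂/∂z = -y - 3
(∇×F)₂ = ∂F₁/∂z − ∂F₃/∂x = 4*y^3
(∇×F)₃ = ∂F₂/∂x − ∂F₁/∂y = -12*x*y^2 - 12*y^2*z
∇×F = (-y - 3, 4*y^3, -12*x*y^2 - 12*y^2*z)
At (-1, -2, 2): (-1, -32, -48).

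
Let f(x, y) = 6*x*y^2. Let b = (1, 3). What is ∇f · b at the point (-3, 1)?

-102

∂f/∂x = 6*y^2
∂f/∂y = 12*x*y
∇f at (-3, 1) = (6, -36)
∇f · b = (6)(1) + (-36)(3) = -102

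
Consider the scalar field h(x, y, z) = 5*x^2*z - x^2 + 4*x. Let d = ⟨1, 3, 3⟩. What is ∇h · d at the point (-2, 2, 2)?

28

∂h/∂x = 10*x*z - 2*x + 4
∂h/∂y = 0
∂h/∂z = 5*x^2
∇h at (-2, 2, 2) = (-32, 0, 20)
∇h · d = (-32)(1) + (0)(3) + (20)(3) = 28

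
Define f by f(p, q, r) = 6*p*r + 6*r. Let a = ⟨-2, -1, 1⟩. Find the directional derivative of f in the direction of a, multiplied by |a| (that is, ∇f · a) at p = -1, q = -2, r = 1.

∂f/∂p = 6*r
∂f/∂q = 0
∂f/∂r = 6*p + 6
∇f at (-1, -2, 1) = (6, 0, 0)
∇f · a = (6)(-2) + (0)(-1) + (0)(1) = -12

-12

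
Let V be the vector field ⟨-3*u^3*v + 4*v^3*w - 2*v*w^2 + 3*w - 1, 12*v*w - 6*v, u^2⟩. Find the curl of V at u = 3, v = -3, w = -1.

(∇×V)₁ = ∂V₃/∂v − ∂V₂/∂w = -12*v
(∇×V)₂ = ∂V₁/∂w − ∂V₃/∂u = -2*u + 4*v^3 - 4*v*w + 3
(∇×V)₃ = ∂V₂/∂u − ∂V₁/∂v = 3*u^3 - 12*v^2*w + 2*w^2
∇×V = (-12*v, -2*u + 4*v^3 - 4*v*w + 3, 3*u^3 - 12*v^2*w + 2*w^2)
At (3, -3, -1): (36, -123, 191).

(36, -123, 191)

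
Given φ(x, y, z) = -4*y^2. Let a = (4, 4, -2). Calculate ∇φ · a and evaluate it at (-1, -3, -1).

96

∂φ/∂x = 0
∂φ/∂y = -8*y
∂φ/∂z = 0
∇φ at (-1, -3, -1) = (0, 24, 0)
∇φ · a = (0)(4) + (24)(4) + (0)(-2) = 96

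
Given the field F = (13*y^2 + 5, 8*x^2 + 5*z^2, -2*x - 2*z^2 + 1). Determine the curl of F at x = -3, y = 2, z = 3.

(∇×F)₁ = ∂F₃/∂y − ∂F₂/∂z = -10*z
(∇×F)₂ = ∂F₁/∂z − ∂F₃/∂x = 2
(∇×F)₃ = ∂F₂/∂x − ∂F₁/∂y = 16*x - 26*y
∇×F = (-10*z, 2, 16*x - 26*y)
At (-3, 2, 3): (-30, 2, -100).

(-30, 2, -100)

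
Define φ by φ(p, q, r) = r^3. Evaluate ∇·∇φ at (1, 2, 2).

12

∂²φ/∂p² = 0
∂²φ/∂q² = 0
∂²φ/∂r² = 6*r
∇²φ = 6*r
At (1, 2, 2): 12.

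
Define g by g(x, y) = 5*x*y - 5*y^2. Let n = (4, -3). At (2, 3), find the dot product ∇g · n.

120

∂g/∂x = 5*y
∂g/∂y = 5*x - 10*y
∇g at (2, 3) = (15, -20)
∇g · n = (15)(4) + (-20)(-3) = 120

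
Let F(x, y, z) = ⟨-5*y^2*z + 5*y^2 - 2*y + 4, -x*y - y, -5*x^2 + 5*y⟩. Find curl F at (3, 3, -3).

(∇×F)₁ = ∂F₃/∂y − ∂F₂/∂z = 5
(∇×F)₂ = ∂F₁/∂z − ∂F₃/∂x = 10*x - 5*y^2
(∇×F)₃ = ∂F₂/∂x − ∂F₁/∂y = 10*y*z - 11*y + 2
∇×F = (5, 10*x - 5*y^2, 10*y*z - 11*y + 2)
At (3, 3, -3): (5, -15, -121).

(5, -15, -121)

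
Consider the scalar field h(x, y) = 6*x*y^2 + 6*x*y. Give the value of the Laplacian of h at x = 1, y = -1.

12

∂²h/∂x² = 0
∂²h/∂y² = 12*x
∇²h = 12*x
At (1, -1): 12.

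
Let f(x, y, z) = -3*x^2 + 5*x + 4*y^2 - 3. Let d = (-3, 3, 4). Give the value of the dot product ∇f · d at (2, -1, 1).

∂f/∂x = -6*x + 5
∂f/∂y = 8*y
∂f/∂z = 0
∇f at (2, -1, 1) = (-7, -8, 0)
∇f · d = (-7)(-3) + (-8)(3) + (0)(4) = -3

-3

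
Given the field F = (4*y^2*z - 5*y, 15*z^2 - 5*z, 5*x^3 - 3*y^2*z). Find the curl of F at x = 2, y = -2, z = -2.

(41, -44, -27)

(∇×F)₁ = ∂F₃/∂y − ∂F₂/∂z = -6*y*z - 30*z + 5
(∇×F)₂ = ∂F₁/∂z − ∂F₃/∂x = -15*x^2 + 4*y^2
(∇×F)₃ = ∂F₂/∂x − ∂F₁/∂y = -8*y*z + 5
∇×F = (-6*y*z - 30*z + 5, -15*x^2 + 4*y^2, -8*y*z + 5)
At (2, -2, -2): (41, -44, -27).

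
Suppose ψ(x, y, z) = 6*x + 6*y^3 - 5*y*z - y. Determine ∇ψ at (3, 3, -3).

(6, 176, -15)

∂ψ/∂x = 6
∂ψ/∂y = 18*y^2 - 5*z - 1
∂ψ/∂z = -5*y
∇ψ = (6, 18*y^2 - 5*z - 1, -5*y)
At (3, 3, -3): (6, 176, -15).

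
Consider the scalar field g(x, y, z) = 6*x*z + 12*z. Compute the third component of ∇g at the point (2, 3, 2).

(∇g)_3 = ∂g/∂z = 6*x + 12
At (2, 3, 2): 24.

24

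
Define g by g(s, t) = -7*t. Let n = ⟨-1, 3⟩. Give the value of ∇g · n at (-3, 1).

∂g/∂s = 0
∂g/∂t = -7
∇g at (-3, 1) = (0, -7)
∇g · n = (0)(-1) + (-7)(3) = -21

-21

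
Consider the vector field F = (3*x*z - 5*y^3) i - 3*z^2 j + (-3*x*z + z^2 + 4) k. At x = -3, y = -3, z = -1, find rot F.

(-6, -12, 135)

(∇×F)₁ = ∂F₃/∂y − ∂F₂/∂z = 6*z
(∇×F)₂ = ∂F₁/∂z − ∂F₃/∂x = 3*x + 3*z
(∇×F)₃ = ∂F₂/∂x − ∂F₁/∂y = 15*y^2
∇×F = (6*z, 3*x + 3*z, 15*y^2)
At (-3, -3, -1): (-6, -12, 135).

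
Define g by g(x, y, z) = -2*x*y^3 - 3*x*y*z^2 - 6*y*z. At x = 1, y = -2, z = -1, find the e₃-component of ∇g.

(∇g)_3 = ∂g/∂z = -6*x*y*z - 6*y
At (1, -2, -1): 0.

0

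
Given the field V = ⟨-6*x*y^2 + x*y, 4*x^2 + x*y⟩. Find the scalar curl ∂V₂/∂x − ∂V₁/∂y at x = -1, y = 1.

∂V₂/∂x = 8*x + y
∂V₁/∂y = -12*x*y + x
Scalar curl = 12*x*y + 7*x + y
At (-1, 1): -18.

-18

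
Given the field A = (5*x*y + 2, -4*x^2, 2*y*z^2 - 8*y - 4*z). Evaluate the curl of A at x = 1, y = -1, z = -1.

(-6, 0, -13)

(∇×A)₁ = ∂A₃/∂y − ∂A₂/∂z = 2*z^2 - 8
(∇×A)₂ = ∂A₁/∂z − ∂A₃/∂x = 0
(∇×A)₃ = ∂A₂/∂x − ∂A₁/∂y = -13*x
∇×A = (2*z^2 - 8, 0, -13*x)
At (1, -1, -1): (-6, 0, -13).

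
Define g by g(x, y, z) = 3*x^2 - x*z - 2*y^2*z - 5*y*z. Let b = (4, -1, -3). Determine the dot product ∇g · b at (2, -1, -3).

∂g/∂x = 6*x - z
∂g/∂y = -4*y*z - 5*z
∂g/∂z = -x - 2*y^2 - 5*y
∇g at (2, -1, -3) = (15, 3, 1)
∇g · b = (15)(4) + (3)(-1) + (1)(-3) = 54

54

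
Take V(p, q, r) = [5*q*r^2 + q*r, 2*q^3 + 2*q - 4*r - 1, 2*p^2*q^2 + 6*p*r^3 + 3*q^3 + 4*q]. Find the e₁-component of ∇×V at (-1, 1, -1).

21

(∇×V)_1 = ∂V₃/∂q − ∂V₂/∂r
= 4*p^2*q + 9*q^2 + 4 − (-4)
= 4*p^2*q + 9*q^2 + 8
At (-1, 1, -1): 21.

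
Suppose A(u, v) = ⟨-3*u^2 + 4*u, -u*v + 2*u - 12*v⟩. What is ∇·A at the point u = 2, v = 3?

∂A₁/∂u = -6*u + 4
∂A₂/∂v = -u - 12
∇·A = -7*u - 8
At (2, 3): -22.

-22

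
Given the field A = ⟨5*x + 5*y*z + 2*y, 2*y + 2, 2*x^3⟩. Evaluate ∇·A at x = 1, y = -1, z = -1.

7

∂A₁/∂x = 5
∂A₂/∂y = 2
∂A₃/∂z = 0
∇·A = 7
At (1, -1, -1): 7.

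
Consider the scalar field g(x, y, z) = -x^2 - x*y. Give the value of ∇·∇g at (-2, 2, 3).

∂²g/∂x² = -2
∂²g/∂y² = 0
∂²g/∂z² = 0
∇²g = -2
At (-2, 2, 3): -2.

-2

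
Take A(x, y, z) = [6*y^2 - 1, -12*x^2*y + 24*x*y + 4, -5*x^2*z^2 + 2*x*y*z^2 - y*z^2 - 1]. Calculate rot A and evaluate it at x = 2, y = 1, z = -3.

(∇×A)₁ = ∂A₃/∂y − ∂A₂/∂z = 2*x*z^2 - z^2
(∇×A)₂ = ∂A₁/∂z − ∂A₃/∂x = 10*x*z^2 - 2*y*z^2
(∇×A)₃ = ∂A₂/∂x − ∂A₁/∂y = -24*x*y + 12*y
∇×A = (2*x*z^2 - z^2, 10*x*z^2 - 2*y*z^2, -24*x*y + 12*y)
At (2, 1, -3): (27, 162, -36).

(27, 162, -36)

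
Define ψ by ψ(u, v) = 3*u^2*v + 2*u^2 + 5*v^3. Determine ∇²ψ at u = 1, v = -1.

∂²ψ/∂u² = 2*(3*v + 2)
∂²ψ/∂v² = 30*v
∇²ψ = 36*v + 4
At (1, -1): -32.

-32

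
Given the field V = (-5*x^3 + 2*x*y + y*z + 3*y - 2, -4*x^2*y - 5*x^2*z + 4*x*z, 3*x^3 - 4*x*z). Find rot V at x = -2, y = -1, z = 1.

(28, -33, 8)

(∇×V)₁ = ∂V₃/∂y − ∂V₂/∂z = 5*x^2 - 4*x
(∇×V)₂ = ∂V₁/∂z − ∂V₃/∂x = -9*x^2 + y + 4*z
(∇×V)₃ = ∂V₂/∂x − ∂V₁/∂y = -8*x*y - 10*x*z - 2*x + 3*z - 3
∇×V = (5*x^2 - 4*x, -9*x^2 + y + 4*z, -8*x*y - 10*x*z - 2*x + 3*z - 3)
At (-2, -1, 1): (28, -33, 8).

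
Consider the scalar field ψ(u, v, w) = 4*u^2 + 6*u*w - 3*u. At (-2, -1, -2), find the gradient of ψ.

(-31, 0, -12)

∂ψ/∂u = 8*u + 6*w - 3
∂ψ/∂v = 0
∂ψ/∂w = 6*u
∇ψ = (8*u + 6*w - 3, 0, 6*u)
At (-2, -1, -2): (-31, 0, -12).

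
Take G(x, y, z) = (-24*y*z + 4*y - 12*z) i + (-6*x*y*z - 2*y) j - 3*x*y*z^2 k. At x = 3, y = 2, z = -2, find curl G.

(0, -36, -28)

(∇×G)₁ = ∂G₃/∂y − ∂G₂/∂z = 6*x*y - 3*x*z^2
(∇×G)₂ = ∂G₁/∂z − ∂G₃/∂x = 3*y*z^2 - 24*y - 12
(∇×G)₃ = ∂G₂/∂x − ∂G₁/∂y = -6*y*z + 24*z - 4
∇×G = (6*x*y - 3*x*z^2, 3*y*z^2 - 24*y - 12, -6*y*z + 24*z - 4)
At (3, 2, -2): (0, -36, -28).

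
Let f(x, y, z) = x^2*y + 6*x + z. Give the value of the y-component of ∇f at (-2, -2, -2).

(∇f)_2 = ∂f/∂y = x^2
At (-2, -2, -2): 4.

4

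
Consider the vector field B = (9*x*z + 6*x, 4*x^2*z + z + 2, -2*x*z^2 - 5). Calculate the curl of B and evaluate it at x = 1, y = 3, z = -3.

(-5, 27, -24)

(∇×B)₁ = ∂B₃/∂y − ∂B₂/∂z = -4*x^2 - 1
(∇×B)₂ = ∂B₁/∂z − ∂B₃/∂x = 9*x + 2*z^2
(∇×B)₃ = ∂B₂/∂x − ∂B₁/∂y = 8*x*z
∇×B = (-4*x^2 - 1, 9*x + 2*z^2, 8*x*z)
At (1, 3, -3): (-5, 27, -24).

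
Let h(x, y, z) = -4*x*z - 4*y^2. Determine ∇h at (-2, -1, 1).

∂h/∂x = -4*z
∂h/∂y = -8*y
∂h/∂z = -4*x
∇h = (-4*z, -8*y, -4*x)
At (-2, -1, 1): (-4, 8, 8).

(-4, 8, 8)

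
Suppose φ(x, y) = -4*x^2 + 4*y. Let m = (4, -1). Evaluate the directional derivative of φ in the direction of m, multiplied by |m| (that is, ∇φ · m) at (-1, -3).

∂φ/∂x = -8*x
∂φ/∂y = 4
∇φ at (-1, -3) = (8, 4)
∇φ · m = (8)(4) + (4)(-1) = 28

28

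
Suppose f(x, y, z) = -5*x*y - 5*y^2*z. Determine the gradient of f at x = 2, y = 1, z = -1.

∂f/∂x = -5*y
∂f/∂y = -5*x - 10*y*z
∂f/∂z = -5*y^2
∇f = (-5*y, -5*x - 10*y*z, -5*y^2)
At (2, 1, -1): (-5, 0, -5).

(-5, 0, -5)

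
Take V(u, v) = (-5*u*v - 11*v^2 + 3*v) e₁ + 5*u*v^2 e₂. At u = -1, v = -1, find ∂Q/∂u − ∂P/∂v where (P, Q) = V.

∂V₂/∂u = 5*v^2
∂V₁/∂v = -5*u - 22*v + 3
Scalar curl = 5*u + 5*v^2 + 22*v - 3
At (-1, -1): -25.

-25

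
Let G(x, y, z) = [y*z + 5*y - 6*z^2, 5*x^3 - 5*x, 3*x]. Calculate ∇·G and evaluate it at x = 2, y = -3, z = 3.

0

∂G₁/∂x = 0
∂G₂/∂y = 0
∂G₃/∂z = 0
∇·G = 0
At (2, -3, 3): 0.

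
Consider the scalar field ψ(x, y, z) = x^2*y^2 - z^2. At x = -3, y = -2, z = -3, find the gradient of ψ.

∂ψ/∂x = 2*x*y^2
∂ψ/∂y = 2*x^2*y
∂ψ/∂z = -2*z
∇ψ = (2*x*y^2, 2*x^2*y, -2*z)
At (-3, -2, -3): (-24, -36, 6).

(-24, -36, 6)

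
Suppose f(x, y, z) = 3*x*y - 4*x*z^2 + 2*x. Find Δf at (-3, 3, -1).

∂²f/∂x² = 0
∂²f/∂y² = 0
∂²f/∂z² = -8*x
∇²f = -8*x
At (-3, 3, -1): 24.

24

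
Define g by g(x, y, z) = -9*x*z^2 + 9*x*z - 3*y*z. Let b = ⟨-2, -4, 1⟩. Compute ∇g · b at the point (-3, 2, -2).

-57

∂g/∂x = -9*z^2 + 9*z
∂g/∂y = -3*z
∂g/∂z = -18*x*z + 9*x - 3*y
∇g at (-3, 2, -2) = (-54, 6, -141)
∇g · b = (-54)(-2) + (6)(-4) + (-141)(1) = -57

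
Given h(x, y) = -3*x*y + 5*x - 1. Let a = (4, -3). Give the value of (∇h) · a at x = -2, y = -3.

∂h/∂x = -3*y + 5
∂h/∂y = -3*x
∇h at (-2, -3) = (14, 6)
∇h · a = (14)(4) + (6)(-3) = 38

38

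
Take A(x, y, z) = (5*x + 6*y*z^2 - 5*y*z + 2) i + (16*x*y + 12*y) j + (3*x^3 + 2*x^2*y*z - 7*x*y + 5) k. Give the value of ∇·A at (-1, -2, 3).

∂A₁/∂x = 5
∂A₂/∂y = 16*x + 12
∂A₃/∂z = 2*x^2*y
∇·A = 2*x^2*y + 16*x + 17
At (-1, -2, 3): -3.

-3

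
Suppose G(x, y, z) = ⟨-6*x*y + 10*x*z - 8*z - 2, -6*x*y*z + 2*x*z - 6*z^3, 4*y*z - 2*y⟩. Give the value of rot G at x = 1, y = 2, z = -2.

(72, 2, 26)

(∇×G)₁ = ∂G₃/∂y − ∂G₂/∂z = 6*x*y - 2*x + 18*z^2 + 4*z - 2
(∇×G)₂ = ∂G₁/∂z − ∂G₃/∂x = 10*x - 8
(∇×G)₃ = ∂G₂/∂x − ∂G₁/∂y = 6*x - 6*y*z + 2*z
∇×G = (6*x*y - 2*x + 18*z^2 + 4*z - 2, 10*x - 8, 6*x - 6*y*z + 2*z)
At (1, 2, -2): (72, 2, 26).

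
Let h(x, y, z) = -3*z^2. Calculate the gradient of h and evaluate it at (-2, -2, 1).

(0, 0, -6)

∂h/∂x = 0
∂h/∂y = 0
∂h/∂z = -6*z
∇h = (0, 0, -6*z)
At (-2, -2, 1): (0, 0, -6).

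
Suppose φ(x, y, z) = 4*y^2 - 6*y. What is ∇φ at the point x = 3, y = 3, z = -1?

(0, 18, 0)

∂φ/∂x = 0
∂φ/∂y = 8*y - 6
∂φ/∂z = 0
∇φ = (0, 8*y - 6, 0)
At (3, 3, -1): (0, 18, 0).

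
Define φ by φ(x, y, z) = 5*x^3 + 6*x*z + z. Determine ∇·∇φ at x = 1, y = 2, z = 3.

30

∂²φ/∂x² = 30*x
∂²φ/∂y² = 0
∂²φ/∂z² = 0
∇²φ = 30*x
At (1, 2, 3): 30.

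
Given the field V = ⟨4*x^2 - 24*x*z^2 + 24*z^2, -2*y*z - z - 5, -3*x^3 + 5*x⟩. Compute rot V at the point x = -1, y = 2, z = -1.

(∇×V)₁ = ∂V₃/∂y − ∂V₂/∂z = 2*y + 1
(∇×V)₂ = ∂V₁/∂z − ∂V₃/∂x = 9*x^2 - 48*x*z + 48*z - 5
(∇×V)₃ = ∂V₂/∂x − ∂V₁/∂y = 0
∇×V = (2*y + 1, 9*x^2 - 48*x*z + 48*z - 5, 0)
At (-1, 2, -1): (5, -92, 0).

(5, -92, 0)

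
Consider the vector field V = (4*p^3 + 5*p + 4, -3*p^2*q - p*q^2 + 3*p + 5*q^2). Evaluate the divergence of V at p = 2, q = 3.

59

∂V₁/∂p = 12*p^2 + 5
∂V₂/∂q = -3*p^2 - 2*p*q + 10*q
∇·V = 9*p^2 - 2*p*q + 10*q + 5
At (2, 3): 59.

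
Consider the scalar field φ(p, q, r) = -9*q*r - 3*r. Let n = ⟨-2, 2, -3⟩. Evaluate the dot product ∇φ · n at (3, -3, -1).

∂φ/∂p = 0
∂φ/∂q = -9*r
∂φ/∂r = -9*q - 3
∇φ at (3, -3, -1) = (0, 9, 24)
∇φ · n = (0)(-2) + (9)(2) + (24)(-3) = -54

-54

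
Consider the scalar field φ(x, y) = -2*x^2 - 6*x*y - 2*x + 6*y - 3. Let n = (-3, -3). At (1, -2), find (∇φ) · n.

-18

∂φ/∂x = -4*x - 6*y - 2
∂φ/∂y = -6*x + 6
∇φ at (1, -2) = (6, 0)
∇φ · n = (6)(-3) + (0)(-3) = -18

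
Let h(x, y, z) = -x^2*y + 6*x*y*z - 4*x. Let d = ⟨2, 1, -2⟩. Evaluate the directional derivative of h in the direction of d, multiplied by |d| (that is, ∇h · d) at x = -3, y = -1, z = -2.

∂h/∂x = -2*x*y + 6*y*z - 4
∂h/∂y = -x^2 + 6*x*z
∂h/∂z = 6*x*y
∇h at (-3, -1, -2) = (2, 27, 18)
∇h · d = (2)(2) + (27)(1) + (18)(-2) = -5

-5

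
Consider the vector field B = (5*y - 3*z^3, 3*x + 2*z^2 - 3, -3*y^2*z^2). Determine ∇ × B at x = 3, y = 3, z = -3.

(-150, -81, -2)

(∇×B)₁ = ∂B₃/∂y − ∂B₂/∂z = -6*y*z^2 - 4*z
(∇×B)₂ = ∂B₁/∂z − ∂B₃/∂x = -9*z^2
(∇×B)₃ = ∂B₂/∂x − ∂B₁/∂y = -2
∇×B = (-6*y*z^2 - 4*z, -9*z^2, -2)
At (3, 3, -3): (-150, -81, -2).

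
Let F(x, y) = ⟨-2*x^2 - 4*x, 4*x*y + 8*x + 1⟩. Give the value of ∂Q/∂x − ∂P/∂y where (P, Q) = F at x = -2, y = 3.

20

∂F₂/∂x = 4*y + 8
∂F₁/∂y = 0
Scalar curl = 4*y + 8
At (-2, 3): 20.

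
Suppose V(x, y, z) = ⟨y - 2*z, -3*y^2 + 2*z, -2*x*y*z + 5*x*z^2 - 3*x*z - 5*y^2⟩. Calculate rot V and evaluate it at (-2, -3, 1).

(32, -10, -1)

(∇×V)₁ = ∂V₃/∂y − ∂V₂/∂z = -2*x*z - 10*y - 2
(∇×V)₂ = ∂V₁/∂z − ∂V₃/∂x = 2*y*z - 5*z^2 + 3*z - 2
(∇×V)₃ = ∂V₂/∂x − ∂V₁/∂y = -1
∇×V = (-2*x*z - 10*y - 2, 2*y*z - 5*z^2 + 3*z - 2, -1)
At (-2, -3, 1): (32, -10, -1).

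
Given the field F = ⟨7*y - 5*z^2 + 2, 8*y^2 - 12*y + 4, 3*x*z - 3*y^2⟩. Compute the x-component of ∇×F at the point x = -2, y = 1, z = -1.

(∇×F)_1 = ∂F₃/∂y − ∂F₂/∂z
= -6*y − (0)
= -6*y
At (-2, 1, -1): -6.

-6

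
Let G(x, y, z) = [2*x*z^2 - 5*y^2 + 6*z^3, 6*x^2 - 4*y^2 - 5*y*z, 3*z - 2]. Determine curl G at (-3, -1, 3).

(∇×G)₁ = ∂G₃/∂y − ∂G₂/∂z = 5*y
(∇×G)₂ = ∂G₁/∂z − ∂G₃/∂x = 4*x*z + 18*z^2
(∇×G)₃ = ∂G₂/∂x − ∂G₁/∂y = 12*x + 10*y
∇×G = (5*y, 4*x*z + 18*z^2, 12*x + 10*y)
At (-3, -1, 3): (-5, 126, -46).

(-5, 126, -46)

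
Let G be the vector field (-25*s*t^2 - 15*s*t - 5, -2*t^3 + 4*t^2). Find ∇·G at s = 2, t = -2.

∂G₁/∂s = -25*t^2 - 15*t
∂G₂/∂t = -6*t^2 + 8*t
∇·G = -31*t^2 - 7*t
At (2, -2): -110.

-110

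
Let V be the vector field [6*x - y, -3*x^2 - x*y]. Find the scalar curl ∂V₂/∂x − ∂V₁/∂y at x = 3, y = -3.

∂V₂/∂x = -6*x - y
∂V₁/∂y = -1
Scalar curl = -6*x - y + 1
At (3, -3): -14.

-14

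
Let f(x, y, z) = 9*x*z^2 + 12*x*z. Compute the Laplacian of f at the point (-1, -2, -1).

∂²f/∂x² = 0
∂²f/∂y² = 0
∂²f/∂z² = 18*x
∇²f = 18*x
At (-1, -2, -1): -18.

-18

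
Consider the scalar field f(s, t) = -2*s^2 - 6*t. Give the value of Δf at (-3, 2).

∂²f/∂s² = -4
∂²f/∂t² = 0
∇²f = -4
At (-3, 2): -4.

-4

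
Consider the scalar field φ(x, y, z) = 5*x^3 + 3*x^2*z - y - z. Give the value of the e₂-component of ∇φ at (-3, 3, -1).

(∇φ)_2 = ∂φ/∂y = -1
At (-3, 3, -1): -1.

-1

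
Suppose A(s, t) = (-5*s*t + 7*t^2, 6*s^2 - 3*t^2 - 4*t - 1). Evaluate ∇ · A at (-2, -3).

29

∂A₁/∂s = -5*t
∂A₂/∂t = -6*t - 4
∇·A = -11*t - 4
At (-2, -3): 29.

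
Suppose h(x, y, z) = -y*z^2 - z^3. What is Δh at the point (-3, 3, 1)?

-12

∂²h/∂x² = 0
∂²h/∂y² = 0
∂²h/∂z² = -2*(y + 3*z)
∇²h = -2*y - 6*z
At (-3, 3, 1): -12.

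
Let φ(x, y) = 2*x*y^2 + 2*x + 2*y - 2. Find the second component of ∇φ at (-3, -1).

14

(∇φ)_2 = ∂φ/∂y = 4*x*y + 2
At (-3, -1): 14.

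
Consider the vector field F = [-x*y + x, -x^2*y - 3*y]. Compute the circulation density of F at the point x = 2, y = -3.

∂F₂/∂x = -2*x*y
∂F₁/∂y = -x
Scalar curl = -2*x*y + x
At (2, -3): 14.

14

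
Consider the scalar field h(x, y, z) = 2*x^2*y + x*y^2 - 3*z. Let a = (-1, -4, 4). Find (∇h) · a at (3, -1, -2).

∂h/∂x = 4*x*y + y^2
∂h/∂y = 2*x^2 + 2*x*y
∂h/∂z = -3
∇h at (3, -1, -2) = (-11, 12, -3)
∇h · a = (-11)(-1) + (12)(-4) + (-3)(4) = -49

-49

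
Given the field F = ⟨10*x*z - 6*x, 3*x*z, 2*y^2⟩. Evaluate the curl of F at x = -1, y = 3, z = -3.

(∇×F)₁ = ∂F₃/∂y − ∂F₂/∂z = -3*x + 4*y
(∇×F)₂ = ∂F₁/∂z − ∂F₃/∂x = 10*x
(∇×F)₃ = ∂F₂/∂x − ∂F₁/∂y = 3*z
∇×F = (-3*x + 4*y, 10*x, 3*z)
At (-1, 3, -3): (15, -10, -9).

(15, -10, -9)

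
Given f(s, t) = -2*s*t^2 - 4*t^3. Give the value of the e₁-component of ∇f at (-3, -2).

-8

(∇f)_1 = ∂f/∂s = -2*t^2
At (-3, -2): -8.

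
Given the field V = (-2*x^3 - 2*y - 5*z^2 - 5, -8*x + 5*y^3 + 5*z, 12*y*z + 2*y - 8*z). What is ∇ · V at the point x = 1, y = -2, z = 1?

22

∂V₁/∂x = -6*x^2
∂V₂/∂y = 15*y^2
∂V₃/∂z = 12*y - 8
∇·V = -6*x^2 + 15*y^2 + 12*y - 8
At (1, -2, 1): 22.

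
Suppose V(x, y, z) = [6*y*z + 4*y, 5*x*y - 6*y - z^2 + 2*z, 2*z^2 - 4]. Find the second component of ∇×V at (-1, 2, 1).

12

(∇×V)_2 = ∂V₁/∂z − ∂V₃/∂x
= 6*y − (0)
= 6*y
At (-1, 2, 1): 12.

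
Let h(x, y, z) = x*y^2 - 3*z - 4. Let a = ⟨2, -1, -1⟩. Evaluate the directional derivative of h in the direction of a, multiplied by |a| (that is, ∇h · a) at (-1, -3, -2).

∂h/∂x = y^2
∂h/∂y = 2*x*y
∂h/∂z = -3
∇h at (-1, -3, -2) = (9, 6, -3)
∇h · a = (9)(2) + (6)(-1) + (-3)(-1) = 15

15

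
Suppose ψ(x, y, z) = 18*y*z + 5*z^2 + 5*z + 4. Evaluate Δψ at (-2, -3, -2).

10

∂²ψ/∂x² = 0
∂²ψ/∂y² = 0
∂²ψ/∂z² = 10
∇²ψ = 10
At (-2, -3, -2): 10.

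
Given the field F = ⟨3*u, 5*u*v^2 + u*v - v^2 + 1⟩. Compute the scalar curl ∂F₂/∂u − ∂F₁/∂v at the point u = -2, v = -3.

42

∂F₂/∂u = 5*v^2 + v
∂F₁/∂v = 0
Scalar curl = 5*v^2 + v
At (-2, -3): 42.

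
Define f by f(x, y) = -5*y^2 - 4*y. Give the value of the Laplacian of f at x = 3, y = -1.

∂²f/∂x² = 0
∂²f/∂y² = -10
∇²f = -10
At (3, -1): -10.

-10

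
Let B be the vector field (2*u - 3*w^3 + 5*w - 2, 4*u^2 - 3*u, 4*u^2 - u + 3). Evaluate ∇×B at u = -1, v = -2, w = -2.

(0, -22, -11)

(∇×B)₁ = ∂B₃/∂v − ∂B₂/∂w = 0
(∇×B)₂ = ∂B₁/∂w − ∂B₃/∂u = -8*u - 9*w^2 + 6
(∇×B)₃ = ∂B₂/∂u − ∂B₁/∂v = 8*u - 3
∇×B = (0, -8*u - 9*w^2 + 6, 8*u - 3)
At (-1, -2, -2): (0, -22, -11).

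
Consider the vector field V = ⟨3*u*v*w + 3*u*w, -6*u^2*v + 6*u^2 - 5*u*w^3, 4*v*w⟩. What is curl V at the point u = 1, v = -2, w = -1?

(∇×V)₁ = ∂V₃/∂v − ∂V₂/∂w = 15*u*w^2 + 4*w
(∇×V)₂ = ∂V₁/∂w − ∂V₃/∂u = 3*u*v + 3*u
(∇×V)₃ = ∂V₂/∂u − ∂V₁/∂v = -12*u*v - 3*u*w + 12*u - 5*w^3
∇×V = (15*u*w^2 + 4*w, 3*u*v + 3*u, -12*u*v - 3*u*w + 12*u - 5*w^3)
At (1, -2, -1): (11, -3, 44).

(11, -3, 44)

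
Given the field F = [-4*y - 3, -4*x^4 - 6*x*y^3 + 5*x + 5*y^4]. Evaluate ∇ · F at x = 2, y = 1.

-16

∂F₁/∂x = 0
∂F₂/∂y = -18*x*y^2 + 20*y^3
∇·F = -18*x*y^2 + 20*y^3
At (2, 1): -16.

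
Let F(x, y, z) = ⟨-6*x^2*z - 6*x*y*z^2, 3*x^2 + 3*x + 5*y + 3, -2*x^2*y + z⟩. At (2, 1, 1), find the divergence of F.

-24

∂F₁/∂x = -12*x*z - 6*y*z^2
∂F₂/∂y = 5
∂F₃/∂z = 1
∇·F = -12*x*z - 6*y*z^2 + 6
At (2, 1, 1): -24.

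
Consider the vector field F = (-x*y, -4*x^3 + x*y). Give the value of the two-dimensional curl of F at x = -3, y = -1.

-112

∂F₂/∂x = -12*x^2 + y
∂F₁/∂y = -x
Scalar curl = -12*x^2 + x + y
At (-3, -1): -112.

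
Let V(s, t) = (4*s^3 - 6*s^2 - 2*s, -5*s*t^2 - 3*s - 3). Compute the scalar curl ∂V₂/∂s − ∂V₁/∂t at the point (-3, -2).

-23

∂V₂/∂s = -5*t^2 - 3
∂V₁/∂t = 0
Scalar curl = -5*t^2 - 3
At (-3, -2): -23.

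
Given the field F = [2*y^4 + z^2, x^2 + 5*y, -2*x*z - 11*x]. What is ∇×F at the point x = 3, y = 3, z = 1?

(0, 15, -210)

(∇×F)₁ = ∂F₃/∂y − ∂F₂/∂z = 0
(∇×F)₂ = ∂F₁/∂z − ∂F₃/∂x = 4*z + 11
(∇×F)₃ = ∂F₂/∂x − ∂F₁/∂y = 2*x - 8*y^3
∇×F = (0, 4*z + 11, 2*x - 8*y^3)
At (3, 3, 1): (0, 15, -210).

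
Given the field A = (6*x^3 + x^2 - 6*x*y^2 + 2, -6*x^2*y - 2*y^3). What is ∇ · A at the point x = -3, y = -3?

-6

∂A₁/∂x = 18*x^2 + 2*x - 6*y^2
∂A₂/∂y = -6*x^2 - 6*y^2
∇·A = 12*x^2 + 2*x - 12*y^2
At (-3, -3): -6.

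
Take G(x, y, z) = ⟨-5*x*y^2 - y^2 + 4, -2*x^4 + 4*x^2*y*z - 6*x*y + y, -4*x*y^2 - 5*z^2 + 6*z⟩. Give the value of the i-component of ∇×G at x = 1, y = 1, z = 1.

(∇×G)_1 = ∂G₃/∂y − ∂G₂/∂z
= -8*x*y − (4*x^2*y)
= -4*x^2*y - 8*x*y
At (1, 1, 1): -12.

-12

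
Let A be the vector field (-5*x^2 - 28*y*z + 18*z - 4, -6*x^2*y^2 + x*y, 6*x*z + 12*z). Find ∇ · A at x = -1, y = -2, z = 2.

39

∂A₁/∂x = -10*x
∂A₂/∂y = -12*x^2*y + x
∂A₃/∂z = 6*x + 12
∇·A = -12*x^2*y - 3*x + 12
At (-1, -2, 2): 39.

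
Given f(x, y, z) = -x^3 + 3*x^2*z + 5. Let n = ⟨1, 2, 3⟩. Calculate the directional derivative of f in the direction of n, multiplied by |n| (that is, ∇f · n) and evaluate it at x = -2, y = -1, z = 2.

∂f/∂x = -3*x^2 + 6*x*z
∂f/∂y = 0
∂f/∂z = 3*x^2
∇f at (-2, -1, 2) = (-36, 0, 12)
∇f · n = (-36)(1) + (0)(2) + (12)(3) = 0

0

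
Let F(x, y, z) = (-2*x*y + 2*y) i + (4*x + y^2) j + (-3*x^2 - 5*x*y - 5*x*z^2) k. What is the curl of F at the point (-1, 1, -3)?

(5, 44, 0)

(∇×F)₁ = ∂F₃/∂y − ∂F₂/∂z = -5*x
(∇×F)₂ = ∂F₁/∂z − ∂F₃/∂x = 6*x + 5*y + 5*z^2
(∇×F)₃ = ∂F₂/∂x − ∂F₁/∂y = 2*x + 2
∇×F = (-5*x, 6*x + 5*y + 5*z^2, 2*x + 2)
At (-1, 1, -3): (5, 44, 0).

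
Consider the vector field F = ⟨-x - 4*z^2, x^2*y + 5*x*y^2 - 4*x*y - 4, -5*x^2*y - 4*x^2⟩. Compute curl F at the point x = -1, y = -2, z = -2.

(∇×F)₁ = ∂F₃/∂y − ∂F₂/∂z = -5*x^2
(∇×F)₂ = ∂F₁/∂z − ∂F₃/∂x = 10*x*y + 8*x - 8*z
(∇×F)₃ = ∂F₂/∂x − ∂F₁/∂y = 2*x*y + 5*y^2 - 4*y
∇×F = (-5*x^2, 10*x*y + 8*x - 8*z, 2*x*y + 5*y^2 - 4*y)
At (-1, -2, -2): (-5, 28, 32).

(-5, 28, 32)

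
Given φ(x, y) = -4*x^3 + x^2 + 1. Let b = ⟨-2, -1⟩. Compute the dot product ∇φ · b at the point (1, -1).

∂φ/∂x = -12*x^2 + 2*x
∂φ/∂y = 0
∇φ at (1, -1) = (-10, 0)
∇φ · b = (-10)(-2) + (0)(-1) = 20

20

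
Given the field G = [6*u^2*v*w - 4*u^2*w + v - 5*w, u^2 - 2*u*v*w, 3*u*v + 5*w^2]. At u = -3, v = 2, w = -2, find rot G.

(-21, 61, 109)

(∇×G)₁ = ∂G₃/∂v − ∂G₂/∂w = 2*u*v + 3*u
(∇×G)₂ = ∂G₁/∂w − ∂G₃/∂u = 6*u^2*v - 4*u^2 - 3*v - 5
(∇×G)₃ = ∂G₂/∂u − ∂G₁/∂v = -6*u^2*w + 2*u - 2*v*w - 1
∇×G = (2*u*v + 3*u, 6*u^2*v - 4*u^2 - 3*v - 5, -6*u^2*w + 2*u - 2*v*w - 1)
At (-3, 2, -2): (-21, 61, 109).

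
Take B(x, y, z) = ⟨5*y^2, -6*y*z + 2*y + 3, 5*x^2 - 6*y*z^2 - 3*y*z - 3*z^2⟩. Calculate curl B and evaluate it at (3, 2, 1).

(3, -30, -20)

(∇×B)₁ = ∂B₃/∂y − ∂B₂/∂z = 6*y - 6*z^2 - 3*z
(∇×B)₂ = ∂B₁/∂z − ∂B₃/∂x = -10*x
(∇×B)₃ = ∂B₂/∂x − ∂B₁/∂y = -10*y
∇×B = (6*y - 6*z^2 - 3*z, -10*x, -10*y)
At (3, 2, 1): (3, -30, -20).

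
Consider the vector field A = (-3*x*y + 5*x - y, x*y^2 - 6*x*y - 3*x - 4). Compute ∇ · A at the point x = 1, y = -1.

0

∂A₁/∂x = -3*y + 5
∂A₂/∂y = 2*x*y - 6*x
∇·A = 2*x*y - 6*x - 3*y + 5
At (1, -1): 0.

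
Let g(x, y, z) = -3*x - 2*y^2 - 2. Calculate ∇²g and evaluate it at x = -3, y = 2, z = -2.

-4

∂²g/∂x² = 0
∂²g/∂y² = -4
∂²g/∂z² = 0
∇²g = -4
At (-3, 2, -2): -4.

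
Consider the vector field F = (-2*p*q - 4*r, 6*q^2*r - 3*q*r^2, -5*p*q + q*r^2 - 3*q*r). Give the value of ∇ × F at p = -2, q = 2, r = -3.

(∇×F)₁ = ∂F₃/∂q − ∂F₂/∂r = -5*p - 6*q^2 + 6*q*r + r^2 - 3*r
(∇×F)₂ = ∂F₁/∂r − ∂F₃/∂p = 5*q - 4
(∇×F)₃ = ∂F₂/∂p − ∂F₁/∂q = 2*p
∇×F = (-5*p - 6*q^2 + 6*q*r + r^2 - 3*r, 5*q - 4, 2*p)
At (-2, 2, -3): (-32, 6, -4).

(-32, 6, -4)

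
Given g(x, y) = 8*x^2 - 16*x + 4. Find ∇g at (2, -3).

(16, 0)

∂g/∂x = 16*x - 16
∂g/∂y = 0
∇g = (16*x - 16, 0)
At (2, -3): (16, 0).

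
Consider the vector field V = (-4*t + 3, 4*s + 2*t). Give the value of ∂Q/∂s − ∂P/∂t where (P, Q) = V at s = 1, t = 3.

8

∂V₂/∂s = 4
∂V₁/∂t = -4
Scalar curl = 8
At (1, 3): 8.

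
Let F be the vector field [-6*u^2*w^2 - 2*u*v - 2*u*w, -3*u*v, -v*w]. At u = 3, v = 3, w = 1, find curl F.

(-1, -114, -3)

(∇×F)₁ = ∂F₃/∂v − ∂F₂/∂w = -w
(∇×F)₂ = ∂F₁/∂w − ∂F₃/∂u = -12*u^2*w - 2*u
(∇×F)₃ = ∂F₂/∂u − ∂F₁/∂v = 2*u - 3*v
∇×F = (-w, -12*u^2*w - 2*u, 2*u - 3*v)
At (3, 3, 1): (-1, -114, -3).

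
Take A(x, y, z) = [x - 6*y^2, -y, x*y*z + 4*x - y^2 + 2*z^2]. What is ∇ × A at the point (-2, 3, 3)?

(∇×A)₁ = ∂A₃/∂y − ∂A₂/∂z = x*z - 2*y
(∇×A)₂ = ∂A₁/∂z − ∂A₃/∂x = -y*z - 4
(∇×A)₃ = ∂A₂/∂x − ∂A₁/∂y = 12*y
∇×A = (x*z - 2*y, -y*z - 4, 12*y)
At (-2, 3, 3): (-12, -13, 36).

(-12, -13, 36)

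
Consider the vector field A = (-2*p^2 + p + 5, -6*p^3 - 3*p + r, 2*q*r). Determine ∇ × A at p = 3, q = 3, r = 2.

(3, 0, -165)

(∇×A)₁ = ∂A₃/∂q − ∂A₂/∂r = 2*r - 1
(∇×A)₂ = ∂A₁/∂r − ∂A₃/∂p = 0
(∇×A)₃ = ∂A₂/∂p − ∂A₁/∂q = -18*p^2 - 3
∇×A = (2*r - 1, 0, -18*p^2 - 3)
At (3, 3, 2): (3, 0, -165).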